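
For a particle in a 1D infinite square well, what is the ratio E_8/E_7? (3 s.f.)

E_n ∝ n², so E_8/E_7 = 8²/7² = 64/49 = 1.31.

1.31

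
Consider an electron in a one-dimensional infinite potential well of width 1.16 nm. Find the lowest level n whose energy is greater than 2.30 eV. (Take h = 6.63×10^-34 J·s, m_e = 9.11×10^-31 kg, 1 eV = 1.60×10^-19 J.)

E_1 = h²/(8m_eL²) = 4.482×10^-20 J = 0.2801 eV.
Need n² > 2.30/0.2801 = 8.211, i.e. n > 2.865.
The smallest integer satisfying this is n = 3.

n = 3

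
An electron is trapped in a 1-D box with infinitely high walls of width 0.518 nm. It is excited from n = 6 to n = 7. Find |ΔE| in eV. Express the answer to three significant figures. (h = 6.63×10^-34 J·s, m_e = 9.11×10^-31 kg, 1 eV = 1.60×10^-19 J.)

E_1 = h²/(8m_eL²) = 2.248×10^-19 J.
|ΔE| = |6² − 7²|·E_1 = 13·2.248×10^-19 J = 2.922×10^-18 J = 18.3 eV.

|ΔE| = 18.3 eV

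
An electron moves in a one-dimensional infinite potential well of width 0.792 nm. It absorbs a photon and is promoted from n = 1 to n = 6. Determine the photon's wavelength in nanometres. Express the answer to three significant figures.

λ = 59.1 nm

E_1 = h²/(8m_eL²) = 9.605×10^-20 J, so ΔE = (6² − 1²)E_1 = 3.362×10^-18 J.
λ = hc/ΔE = (6.626×10^-34·2.998×10^8)/3.362×10^-18 = 5.91×10^-8 m = 59.1 nm.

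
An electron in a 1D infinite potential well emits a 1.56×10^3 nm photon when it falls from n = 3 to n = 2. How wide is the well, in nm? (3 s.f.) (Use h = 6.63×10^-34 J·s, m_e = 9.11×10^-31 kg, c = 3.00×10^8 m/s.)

L = 1.54 nm

The photon carries ΔE = hc/λ = 6.63×10^-34·3.00×10^8/1.56×10^-6 m = 1.275×10^-19 J.
Since ΔE = (3² − 2²)E_1, E_1 = 2.550×10^-20 J, and L = h/√(8m_eE_1) = 1.54×10^-9 m = 1.54 nm.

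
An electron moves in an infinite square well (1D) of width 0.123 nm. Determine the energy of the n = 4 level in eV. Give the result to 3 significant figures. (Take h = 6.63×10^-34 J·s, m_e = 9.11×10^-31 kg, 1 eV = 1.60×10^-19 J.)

For an infinite well E_n = n²h²/(8m_eL²), so E_1 = h²/(8m_eL²) = (6.63×10^-34)²/(8·9.11×10^-31·(1.23×10^-10 m)²) = 3.987×10^-18 J.
Then E_4 = 4²·E_1 = 16·3.987×10^-18 J = 6.379×10^-17 J.
Converting, E_4 = 6.379×10^-17 J / (1.60×10^-19 J/eV) = 399 eV.

E_4 = 399 eV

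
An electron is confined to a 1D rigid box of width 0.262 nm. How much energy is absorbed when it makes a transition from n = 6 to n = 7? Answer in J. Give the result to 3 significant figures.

E_1 = h²/(8m_eL²) = 8.777×10^-19 J.
|ΔE| = |6² − 7²|·E_1 = 13·8.777×10^-19 J = 1.14×10^-17 J.

|ΔE| = 1.14×10^-17 J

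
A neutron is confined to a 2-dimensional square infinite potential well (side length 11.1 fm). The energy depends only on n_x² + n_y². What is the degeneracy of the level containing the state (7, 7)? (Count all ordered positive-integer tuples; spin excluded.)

degeneracy = 1

The level has n_x² + n_y² = 98. The ordered positive-integer solutions are (7, 7).
That gives 1 state.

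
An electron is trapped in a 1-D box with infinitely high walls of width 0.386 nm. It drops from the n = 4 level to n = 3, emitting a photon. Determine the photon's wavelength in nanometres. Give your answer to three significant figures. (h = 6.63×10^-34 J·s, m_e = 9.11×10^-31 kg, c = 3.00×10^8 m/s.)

E_1 = h²/(8m_eL²) = 4.048×10^-19 J, so ΔE = (4² − 3²)E_1 = 2.834×10^-18 J.
λ = hc/ΔE = (6.63×10^-34·3.00×10^8)/2.834×10^-18 = 7.02×10^-8 m = 70.2 nm.

λ = 70.2 nm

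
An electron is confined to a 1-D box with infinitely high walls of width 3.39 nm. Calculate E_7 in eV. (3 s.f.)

E_7 = 1.60 eV

For an infinite well E_n = n²h²/(8m_eL²), so E_1 = h²/(8m_eL²) = (6.626×10^-34)²/(8·9.109×10^-31·(3.39×10^-9 m)²) = 5.243×10^-21 J.
Then E_7 = 7²·E_1 = 49·5.243×10^-21 J = 2.569×10^-19 J.
Converting, E_7 = 2.569×10^-19 J / (1.602×10^-19 J/eV) = 1.60 eV.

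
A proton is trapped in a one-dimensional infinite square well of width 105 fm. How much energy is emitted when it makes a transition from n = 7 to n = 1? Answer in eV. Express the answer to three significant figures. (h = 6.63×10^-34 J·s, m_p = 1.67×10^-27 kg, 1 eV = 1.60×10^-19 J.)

E_1 = h²/(8m_pL²) = 2.984×10^-15 J.
|ΔE| = |7² − 1²|·E_1 = 48·2.984×10^-15 J = 1.432×10^-13 J = 8.95×10^5 eV.

|ΔE| = 8.95×10^5 eV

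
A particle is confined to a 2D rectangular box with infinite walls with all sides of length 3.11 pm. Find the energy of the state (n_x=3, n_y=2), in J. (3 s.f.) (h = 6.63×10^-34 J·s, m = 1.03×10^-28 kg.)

E = 7.17×10^-16 J

For a 2D rectangular well E = (h²/8m)·Σ n_i²/L_i² = (6.63×10^-34)²/(8·1.03×10^-28) · [3²/(3.11 pm)² + 2²/(3.11 pm)²].
Evaluating gives E = 7.17×10^-16 J.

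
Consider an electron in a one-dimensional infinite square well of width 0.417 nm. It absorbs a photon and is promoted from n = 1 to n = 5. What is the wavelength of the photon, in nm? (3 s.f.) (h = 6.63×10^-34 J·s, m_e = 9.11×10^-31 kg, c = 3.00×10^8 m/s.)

E_1 = h²/(8m_eL²) = 3.469×10^-19 J, so ΔE = (5² − 1²)E_1 = 8.326×10^-18 J.
λ = hc/ΔE = (6.63×10^-34·3.00×10^8)/8.326×10^-18 = 2.39×10^-8 m = 23.9 nm.

λ = 23.9 nm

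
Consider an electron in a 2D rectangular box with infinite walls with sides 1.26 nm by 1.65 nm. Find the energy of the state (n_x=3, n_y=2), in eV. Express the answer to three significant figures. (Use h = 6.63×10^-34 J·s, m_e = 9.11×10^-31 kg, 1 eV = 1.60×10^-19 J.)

For a 2D rectangular well E = (h²/8m_e)·Σ n_i²/L_i² = (6.63×10^-34)²/(8·9.11×10^-31) · [3²/(1.26 nm)² + 2²/(1.65 nm)²].
Evaluating gives E = 4.305×10^-19 J = 2.69 eV.

E = 2.69 eV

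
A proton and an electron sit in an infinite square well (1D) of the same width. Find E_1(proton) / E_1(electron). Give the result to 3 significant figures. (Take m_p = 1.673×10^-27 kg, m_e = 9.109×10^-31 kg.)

E_n ∝ 1/m at fixed n and L, so the ratio is m_e/m_p = 9.109×10^-31/1.673×10^-27 = 5.44×10^-4.

5.44×10^-4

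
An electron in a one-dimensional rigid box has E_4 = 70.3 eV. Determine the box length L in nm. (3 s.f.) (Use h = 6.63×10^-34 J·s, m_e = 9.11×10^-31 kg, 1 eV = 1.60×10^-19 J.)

L = 0.293 nm

From E_n = n²h²/(8m_eL²), L = n·h/√(8m_eE_n).
E_4 = 70.3 eV = 1.125×10^-17 J, so L = 4·6.63×10^-34/√(8·9.11×10^-31·1.125×10^-17) = 2.93×10^-10 m = 0.293 nm.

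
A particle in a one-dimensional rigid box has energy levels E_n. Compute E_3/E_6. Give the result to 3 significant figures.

0.250

E_n ∝ n², so E_3/E_6 = 3²/6² = 9/36 = 0.250.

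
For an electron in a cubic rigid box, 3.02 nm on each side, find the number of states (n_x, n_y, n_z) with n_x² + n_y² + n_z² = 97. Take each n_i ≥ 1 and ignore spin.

degeneracy = 3

The level has n_x² + n_y² + n_z² = 97. The ordered positive-integer solutions are (5, 6, 6), (6, 5, 6), (6, 6, 5).
That gives 3 states.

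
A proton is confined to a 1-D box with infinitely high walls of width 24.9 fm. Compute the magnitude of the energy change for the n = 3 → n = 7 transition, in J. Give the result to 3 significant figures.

E_1 = h²/(8m_pL²) = 5.291×10^-14 J.
|ΔE| = |3² − 7²|·E_1 = 40·5.291×10^-14 J = 2.12×10^-12 J.

|ΔE| = 2.12×10^-12 J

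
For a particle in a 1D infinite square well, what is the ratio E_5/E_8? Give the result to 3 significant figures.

0.391

E_n ∝ n², so E_5/E_8 = 5²/8² = 25/64 = 0.391.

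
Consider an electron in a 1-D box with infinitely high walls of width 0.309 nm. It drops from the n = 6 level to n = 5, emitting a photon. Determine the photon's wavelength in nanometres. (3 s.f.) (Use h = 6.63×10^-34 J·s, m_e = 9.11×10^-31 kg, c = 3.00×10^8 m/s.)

λ = 28.6 nm

E_1 = h²/(8m_eL²) = 6.317×10^-19 J, so ΔE = (6² − 5²)E_1 = 6.949×10^-18 J.
λ = hc/ΔE = (6.63×10^-34·3.00×10^8)/6.949×10^-18 = 2.86×10^-8 m = 28.6 nm.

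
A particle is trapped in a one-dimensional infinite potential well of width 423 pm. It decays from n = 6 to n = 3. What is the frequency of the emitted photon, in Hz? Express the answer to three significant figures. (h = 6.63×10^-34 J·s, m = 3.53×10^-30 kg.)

f = 3.54×10^15 Hz

E_1 = h²/(8mL²) = 8.699×10^-20 J and ΔE = (6² − 3²)E_1 = 2.349×10^-18 J.
f = ΔE/h = 2.349×10^-18/6.63×10^-34 = 3.54×10^15 Hz.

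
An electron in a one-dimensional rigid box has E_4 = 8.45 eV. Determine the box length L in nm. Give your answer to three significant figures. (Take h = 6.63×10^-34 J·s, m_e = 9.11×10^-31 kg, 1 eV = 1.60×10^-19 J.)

From E_n = n²h²/(8m_eL²), L = n·h/√(8m_eE_n).
E_4 = 8.45 eV = 1.352×10^-18 J, so L = 4·6.63×10^-34/√(8·9.11×10^-31·1.352×10^-18) = 8.45×10^-10 m = 0.845 nm.

L = 0.845 nm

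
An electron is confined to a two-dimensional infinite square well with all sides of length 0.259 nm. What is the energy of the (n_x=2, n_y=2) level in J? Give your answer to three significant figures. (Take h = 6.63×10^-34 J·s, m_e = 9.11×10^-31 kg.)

For a 2D rectangular well E = (h²/8m_e)·Σ n_i²/L_i² = (6.63×10^-34)²/(8·9.11×10^-31) · [2²/(0.259 nm)² + 2²/(0.259 nm)²].
Evaluating gives E = 7.19×10^-18 J.

E = 7.19×10^-18 J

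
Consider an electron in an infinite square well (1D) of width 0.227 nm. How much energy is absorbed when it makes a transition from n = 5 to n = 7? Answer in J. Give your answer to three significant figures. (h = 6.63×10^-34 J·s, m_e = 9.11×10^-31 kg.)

E_1 = h²/(8m_eL²) = 1.170×10^-18 J.
|ΔE| = |5² − 7²|·E_1 = 24·1.170×10^-18 J = 2.81×10^-17 J.

|ΔE| = 2.81×10^-17 J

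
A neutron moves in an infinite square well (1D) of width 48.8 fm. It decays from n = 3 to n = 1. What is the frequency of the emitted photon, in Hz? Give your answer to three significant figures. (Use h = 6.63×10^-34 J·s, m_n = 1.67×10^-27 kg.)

E_1 = h²/(8m_nL²) = 1.382×10^-14 J and ΔE = (3² − 1²)E_1 = 1.106×10^-13 J.
f = ΔE/h = 1.106×10^-13/6.63×10^-34 = 1.67×10^20 Hz.

f = 1.67×10^20 Hz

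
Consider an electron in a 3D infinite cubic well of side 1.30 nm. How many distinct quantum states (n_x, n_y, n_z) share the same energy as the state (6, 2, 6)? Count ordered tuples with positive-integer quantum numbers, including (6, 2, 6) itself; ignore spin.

The level has n_x² + n_y² + n_z² = 76. The ordered positive-integer solutions are (2, 6, 6), (6, 2, 6), (6, 6, 2).
That gives 3 states.

degeneracy = 3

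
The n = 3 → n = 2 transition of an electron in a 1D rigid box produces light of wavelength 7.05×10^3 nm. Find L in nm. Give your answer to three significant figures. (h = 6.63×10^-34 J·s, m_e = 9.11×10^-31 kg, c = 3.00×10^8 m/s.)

L = 3.27 nm

The photon carries ΔE = hc/λ = 6.63×10^-34·3.00×10^8/7.05×10^-6 m = 2.821×10^-20 J.
Since ΔE = (3² − 2²)E_1, E_1 = 5.642×10^-21 J, and L = h/√(8m_eE_1) = 3.27×10^-9 m = 3.27 nm.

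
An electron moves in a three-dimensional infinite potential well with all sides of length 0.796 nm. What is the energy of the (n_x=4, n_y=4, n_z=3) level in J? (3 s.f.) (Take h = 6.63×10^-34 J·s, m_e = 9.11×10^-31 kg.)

E = 3.90×10^-18 J

For a 3D rectangular well E = (h²/8m_e)·Σ n_i²/L_i² = (6.63×10^-34)²/(8·9.11×10^-31) · [4²/(0.796 nm)² + 4²/(0.796 nm)² + 3²/(0.796 nm)²].
Evaluating gives E = 3.90×10^-18 J.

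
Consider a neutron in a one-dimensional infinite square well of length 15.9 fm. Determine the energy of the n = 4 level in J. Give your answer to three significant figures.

For an infinite well E_n = n²h²/(8m_nL²), so E_1 = h²/(8m_nL²) = (6.626×10^-34)²/(8·1.675×10^-27·(1.59×10^-14 m)²) = 1.296×10^-13 J.
Then E_4 = 4²·E_1 = 16·1.296×10^-13 J = 2.07×10^-12 J.

E_4 = 2.07×10^-12 J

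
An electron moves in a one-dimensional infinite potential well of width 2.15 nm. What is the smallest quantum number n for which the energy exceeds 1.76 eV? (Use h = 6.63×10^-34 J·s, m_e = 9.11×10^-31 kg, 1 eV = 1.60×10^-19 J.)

n = 5

E_1 = h²/(8m_eL²) = 1.305×10^-20 J = 0.08156 eV.
Need n² > 1.76/0.08156 = 21.58, i.e. n > 4.645.
The smallest integer satisfying this is n = 5.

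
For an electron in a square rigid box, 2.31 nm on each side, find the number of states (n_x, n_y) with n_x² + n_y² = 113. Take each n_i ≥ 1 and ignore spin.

degeneracy = 2

The level has n_x² + n_y² = 113. The ordered positive-integer solutions are (7, 8), (8, 7).
That gives 2 states.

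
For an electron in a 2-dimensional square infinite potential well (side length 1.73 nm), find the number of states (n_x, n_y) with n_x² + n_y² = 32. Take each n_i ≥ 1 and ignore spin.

degeneracy = 1

The level has n_x² + n_y² = 32. The ordered positive-integer solutions are (4, 4).
That gives 1 state.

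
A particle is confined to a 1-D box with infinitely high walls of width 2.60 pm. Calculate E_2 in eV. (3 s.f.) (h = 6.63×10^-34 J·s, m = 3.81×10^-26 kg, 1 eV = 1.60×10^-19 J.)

E_2 = 5.33 eV

For an infinite well E_n = n²h²/(8mL²), so E_1 = h²/(8mL²) = (6.63×10^-34)²/(8·3.81×10^-26·(2.60×10^-12 m)²) = 2.133×10^-19 J.
Then E_2 = 2²·E_1 = 4·2.133×10^-19 J = 8.532×10^-19 J.
Converting, E_2 = 8.532×10^-19 J / (1.60×10^-19 J/eV) = 5.33 eV.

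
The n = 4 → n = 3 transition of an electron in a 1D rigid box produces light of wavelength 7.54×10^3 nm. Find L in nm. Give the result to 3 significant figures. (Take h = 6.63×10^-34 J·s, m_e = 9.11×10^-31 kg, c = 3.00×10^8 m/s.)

The photon carries ΔE = hc/λ = 6.63×10^-34·3.00×10^8/7.54×10^-6 m = 2.638×10^-20 J.
Since ΔE = (4² − 3²)E_1, E_1 = 3.769×10^-21 J, and L = h/√(8m_eE_1) = 4.00×10^-9 m = 4.00 nm.

L = 4.00 nm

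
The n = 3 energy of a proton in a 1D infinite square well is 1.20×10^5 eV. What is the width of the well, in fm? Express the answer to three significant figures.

From E_n = n²h²/(8m_pL²), L = n·h/√(8m_pE_n).
E_3 = 1.20×10^5 eV = 1.922×10^-14 J, so L = 3·6.626×10^-34/√(8·1.673×10^-27·1.922×10^-14) = 1.24×10^-13 m = 124 fm.

L = 124 fm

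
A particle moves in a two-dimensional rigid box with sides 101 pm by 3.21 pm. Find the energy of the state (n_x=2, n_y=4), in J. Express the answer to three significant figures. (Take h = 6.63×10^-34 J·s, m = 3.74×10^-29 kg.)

E = 2.28×10^-15 J

For a 2D rectangular well E = (h²/8m)·Σ n_i²/L_i² = (6.63×10^-34)²/(8·3.74×10^-29) · [2²/(101 pm)² + 4²/(3.21 pm)²].
Evaluating gives E = 2.28×10^-15 J.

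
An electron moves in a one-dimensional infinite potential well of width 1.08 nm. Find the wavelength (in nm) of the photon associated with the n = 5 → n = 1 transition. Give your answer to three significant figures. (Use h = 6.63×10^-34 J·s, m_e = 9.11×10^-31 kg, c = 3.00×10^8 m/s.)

λ = 160 nm

E_1 = h²/(8m_eL²) = 5.171×10^-20 J, so ΔE = (5² − 1²)E_1 = 1.241×10^-18 J.
λ = hc/ΔE = (6.63×10^-34·3.00×10^8)/1.241×10^-18 = 1.60×10^-7 m = 160 nm.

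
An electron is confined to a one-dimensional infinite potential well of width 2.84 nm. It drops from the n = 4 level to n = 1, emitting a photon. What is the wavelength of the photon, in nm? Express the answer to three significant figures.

λ = 1.77×10^3 nm

E_1 = h²/(8m_eL²) = 7.470×10^-21 J, so ΔE = (4² − 1²)E_1 = 1.121×10^-19 J.
λ = hc/ΔE = (6.626×10^-34·2.998×10^8)/1.121×10^-19 = 1.77×10^-6 m = 1.77×10^3 nm.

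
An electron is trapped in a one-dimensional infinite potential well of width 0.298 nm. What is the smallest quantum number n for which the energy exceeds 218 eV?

n = 8

E_1 = h²/(8m_eL²) = 6.784×10^-19 J = 4.235 eV.
Need n² > 218/4.235 = 51.48, i.e. n > 7.175.
The smallest integer satisfying this is n = 8.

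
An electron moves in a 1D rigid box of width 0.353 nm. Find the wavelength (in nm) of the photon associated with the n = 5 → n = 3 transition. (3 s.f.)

λ = 25.7 nm

E_1 = h²/(8m_eL²) = 4.835×10^-19 J, so ΔE = (5² − 3²)E_1 = 7.736×10^-18 J.
λ = hc/ΔE = (6.626×10^-34·2.998×10^8)/7.736×10^-18 = 2.57×10^-8 m = 25.7 nm.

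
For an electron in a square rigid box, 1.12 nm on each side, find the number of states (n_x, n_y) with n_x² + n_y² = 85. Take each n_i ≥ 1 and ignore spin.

degeneracy = 4

The level has n_x² + n_y² = 85. The ordered positive-integer solutions are (2, 9), (6, 7), (7, 6), (9, 2).
That gives 4 states.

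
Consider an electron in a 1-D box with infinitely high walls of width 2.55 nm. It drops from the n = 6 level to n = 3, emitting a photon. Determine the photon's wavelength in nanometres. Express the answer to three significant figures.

E_1 = h²/(8m_eL²) = 9.265×10^-21 J, so ΔE = (6² − 3²)E_1 = 2.502×10^-19 J.
λ = hc/ΔE = (6.626×10^-34·2.998×10^8)/2.502×10^-19 = 7.94×10^-7 m = 794 nm.

λ = 794 nm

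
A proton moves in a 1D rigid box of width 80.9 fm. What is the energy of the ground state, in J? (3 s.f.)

E_1 = 5.01×10^-15 J

For an infinite well E_n = n²h²/(8m_pL²), so E_1 = h²/(8m_pL²) = (6.626×10^-34)²/(8·1.673×10^-27·(8.09×10^-14 m)²) = 5.012×10^-15 J.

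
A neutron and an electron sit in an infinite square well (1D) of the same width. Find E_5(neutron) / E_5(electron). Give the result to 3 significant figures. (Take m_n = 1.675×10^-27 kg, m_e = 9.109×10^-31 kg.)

E_n ∝ 1/m at fixed n and L, so the ratio is m_e/m_n = 9.109×10^-31/1.675×10^-27 = 5.44×10^-4.

5.44×10^-4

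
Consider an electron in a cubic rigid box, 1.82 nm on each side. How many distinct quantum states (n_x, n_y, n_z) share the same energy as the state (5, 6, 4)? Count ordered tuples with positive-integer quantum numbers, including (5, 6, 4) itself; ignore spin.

The level has n_x² + n_y² + n_z² = 77. The ordered positive-integer solutions are (2, 3, 8), (2, 8, 3), (3, 2, 8), (3, 8, 2), (4, 5, 6), (4, 6, 5), (5, 4, 6), (5, 6, 4), (6, 4, 5), (6, 5, 4), (8, 2, 3), (8, 3, 2).
That gives 12 states.

degeneracy = 12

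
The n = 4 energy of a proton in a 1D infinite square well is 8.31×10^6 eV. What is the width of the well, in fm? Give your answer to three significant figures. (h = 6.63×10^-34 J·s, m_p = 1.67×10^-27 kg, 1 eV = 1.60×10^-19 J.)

From E_n = n²h²/(8m_pL²), L = n·h/√(8m_pE_n).
E_4 = 8.31×10^6 eV = 1.330×10^-12 J, so L = 4·6.63×10^-34/√(8·1.67×10^-27·1.330×10^-12) = 1.99×10^-14 m = 19.9 fm.

L = 19.9 fm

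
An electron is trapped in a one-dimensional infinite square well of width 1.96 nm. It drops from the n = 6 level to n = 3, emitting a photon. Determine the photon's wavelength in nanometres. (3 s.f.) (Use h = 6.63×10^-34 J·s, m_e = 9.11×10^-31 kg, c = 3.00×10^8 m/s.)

E_1 = h²/(8m_eL²) = 1.570×10^-20 J, so ΔE = (6² − 3²)E_1 = 4.239×10^-19 J.
λ = hc/ΔE = (6.63×10^-34·3.00×10^8)/4.239×10^-19 = 4.69×10^-7 m = 469 nm.

λ = 469 nm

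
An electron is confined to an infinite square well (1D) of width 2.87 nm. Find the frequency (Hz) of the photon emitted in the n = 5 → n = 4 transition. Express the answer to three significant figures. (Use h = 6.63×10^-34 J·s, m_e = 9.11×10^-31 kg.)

E_1 = h²/(8m_eL²) = 7.322×10^-21 J and ΔE = (5² − 4²)E_1 = 6.590×10^-20 J.
f = ΔE/h = 6.590×10^-20/6.63×10^-34 = 9.94×10^13 Hz.

f = 9.94×10^13 Hz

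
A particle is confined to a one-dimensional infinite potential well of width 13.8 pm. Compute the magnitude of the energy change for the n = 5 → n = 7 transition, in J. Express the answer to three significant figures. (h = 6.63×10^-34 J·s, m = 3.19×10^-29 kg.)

|ΔE| = 2.17×10^-16 J

E_1 = h²/(8mL²) = 9.045×10^-18 J.
|ΔE| = |5² − 7²|·E_1 = 24·9.045×10^-18 J = 2.17×10^-16 J.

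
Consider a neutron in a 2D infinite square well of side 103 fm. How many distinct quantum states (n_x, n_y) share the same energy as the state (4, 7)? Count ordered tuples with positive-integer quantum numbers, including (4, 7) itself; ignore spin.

degeneracy = 4

The level has n_x² + n_y² = 65. The ordered positive-integer solutions are (1, 8), (4, 7), (7, 4), (8, 1).
That gives 4 states.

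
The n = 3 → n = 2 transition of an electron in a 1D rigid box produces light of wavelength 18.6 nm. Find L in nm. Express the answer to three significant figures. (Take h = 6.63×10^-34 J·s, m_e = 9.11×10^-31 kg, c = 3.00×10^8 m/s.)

The photon carries ΔE = hc/λ = 6.63×10^-34·3.00×10^8/1.86×10^-8 m = 1.069×10^-17 J.
Since ΔE = (3² − 2²)E_1, E_1 = 2.138×10^-18 J, and L = h/√(8m_eE_1) = 1.68×10^-10 m = 0.168 nm.

L = 0.168 nm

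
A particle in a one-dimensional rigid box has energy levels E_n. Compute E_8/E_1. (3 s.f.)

64.0

E_n ∝ n², so E_8/E_1 = 8²/1² = 64/1 = 64.0.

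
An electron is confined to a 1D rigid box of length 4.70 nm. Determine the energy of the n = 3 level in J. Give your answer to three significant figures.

For an infinite well E_n = n²h²/(8m_eL²), so E_1 = h²/(8m_eL²) = (6.626×10^-34)²/(8·9.109×10^-31·(4.70×10^-9 m)²) = 2.727×10^-21 J.
Then E_3 = 3²·E_1 = 9·2.727×10^-21 J = 2.45×10^-20 J.

E_3 = 2.45×10^-20 J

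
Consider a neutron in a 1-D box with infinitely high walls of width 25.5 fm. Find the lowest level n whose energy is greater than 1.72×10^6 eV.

E_1 = h²/(8m_nL²) = 5.039×10^-14 J = 3.145×10^5 eV.
Need n² > 1.72×10^6/3.145×10^5 = 5.469, i.e. n > 2.339.
The smallest integer satisfying this is n = 3.

n = 3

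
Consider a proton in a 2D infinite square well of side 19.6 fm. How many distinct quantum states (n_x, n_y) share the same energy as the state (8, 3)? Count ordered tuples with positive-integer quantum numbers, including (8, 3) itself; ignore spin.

The level has n_x² + n_y² = 73. The ordered positive-integer solutions are (3, 8), (8, 3).
That gives 2 states.

degeneracy = 2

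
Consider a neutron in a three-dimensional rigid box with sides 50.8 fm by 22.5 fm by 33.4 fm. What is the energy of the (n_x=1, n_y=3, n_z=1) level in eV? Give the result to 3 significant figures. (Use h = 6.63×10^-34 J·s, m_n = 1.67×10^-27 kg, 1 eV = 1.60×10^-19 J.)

For a 3D rectangular well E = (h²/8m_n)·Σ n_i²/L_i² = (6.63×10^-34)²/(8·1.67×10^-27) · [1²/(50.8 fm)² + 3²/(22.5 fm)² + 1²/(33.4 fm)²].
Evaluating gives E = 6.272×10^-13 J = 3.92×10^6 eV.

E = 3.92×10^6 eV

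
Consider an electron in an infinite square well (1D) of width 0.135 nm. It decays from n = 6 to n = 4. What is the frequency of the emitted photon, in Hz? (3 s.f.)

E_1 = h²/(8m_eL²) = 3.306×10^-18 J and ΔE = (6² − 4²)E_1 = 6.612×10^-17 J.
f = ΔE/h = 6.612×10^-17/6.626×10^-34 = 9.98×10^16 Hz.

f = 9.98×10^16 Hz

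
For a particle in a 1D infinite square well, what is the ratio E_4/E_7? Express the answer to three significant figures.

E_n ∝ n², so E_4/E_7 = 4²/7² = 16/49 = 0.327.

0.327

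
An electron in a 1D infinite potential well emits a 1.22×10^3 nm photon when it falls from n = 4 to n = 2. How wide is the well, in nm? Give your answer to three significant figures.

L = 2.11 nm

The photon carries ΔE = hc/λ = 6.626×10^-34·2.998×10^8/1.22×10^-6 m = 1.628×10^-19 J.
Since ΔE = (4² − 2²)E_1, E_1 = 1.357×10^-20 J, and L = h/√(8m_eE_1) = 2.11×10^-9 m = 2.11 nm.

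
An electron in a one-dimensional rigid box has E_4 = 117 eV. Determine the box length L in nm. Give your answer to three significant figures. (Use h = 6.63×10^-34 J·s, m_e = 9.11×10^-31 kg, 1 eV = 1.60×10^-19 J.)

From E_n = n²h²/(8m_eL²), L = n·h/√(8m_eE_n).
E_4 = 117 eV = 1.872×10^-17 J, so L = 4·6.63×10^-34/√(8·9.11×10^-31·1.872×10^-17) = 2.27×10^-10 m = 0.227 nm.

L = 0.227 nm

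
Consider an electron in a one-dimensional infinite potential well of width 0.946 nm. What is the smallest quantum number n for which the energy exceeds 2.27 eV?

n = 3

E_1 = h²/(8m_eL²) = 6.732×10^-20 J = 0.4202 eV.
Need n² > 2.27/0.4202 = 5.402, i.e. n > 2.324.
The smallest integer satisfying this is n = 3.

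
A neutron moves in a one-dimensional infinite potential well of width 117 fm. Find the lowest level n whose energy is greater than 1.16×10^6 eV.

E_1 = h²/(8m_nL²) = 2.393×10^-15 J = 1.494×10^4 eV.
Need n² > 1.16×10^6/1.494×10^4 = 77.64, i.e. n > 8.811.
The smallest integer satisfying this is n = 9.

n = 9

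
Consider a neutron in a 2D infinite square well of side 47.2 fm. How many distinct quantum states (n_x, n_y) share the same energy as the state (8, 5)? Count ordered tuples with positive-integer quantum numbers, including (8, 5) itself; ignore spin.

degeneracy = 2

The level has n_x² + n_y² = 89. The ordered positive-integer solutions are (5, 8), (8, 5).
That gives 2 states.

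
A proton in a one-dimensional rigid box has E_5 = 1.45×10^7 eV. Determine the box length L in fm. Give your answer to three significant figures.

From E_n = n²h²/(8m_pL²), L = n·h/√(8m_pE_n).
E_5 = 1.45×10^7 eV = 2.323×10^-12 J, so L = 5·6.626×10^-34/√(8·1.673×10^-27·2.323×10^-12) = 1.88×10^-14 m = 18.8 fm.

L = 18.8 fm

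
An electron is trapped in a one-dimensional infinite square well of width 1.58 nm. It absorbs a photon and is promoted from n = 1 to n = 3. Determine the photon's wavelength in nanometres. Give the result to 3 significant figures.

λ = 1.03×10^3 nm

E_1 = h²/(8m_eL²) = 2.413×10^-20 J, so ΔE = (3² − 1²)E_1 = 1.930×10^-19 J.
λ = hc/ΔE = (6.626×10^-34·2.998×10^8)/1.930×10^-19 = 1.03×10^-6 m = 1.03×10^3 nm.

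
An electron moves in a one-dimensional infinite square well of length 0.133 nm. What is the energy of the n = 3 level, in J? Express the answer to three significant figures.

For an infinite well E_n = n²h²/(8m_eL²), so E_1 = h²/(8m_eL²) = (6.626×10^-34)²/(8·9.109×10^-31·(1.33×10^-10 m)²) = 3.406×10^-18 J.
Then E_3 = 3²·E_1 = 9·3.406×10^-18 J = 3.07×10^-17 J.

E_3 = 3.07×10^-17 J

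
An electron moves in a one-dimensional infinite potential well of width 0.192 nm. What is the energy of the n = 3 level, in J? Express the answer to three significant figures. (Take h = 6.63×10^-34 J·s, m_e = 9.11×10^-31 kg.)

For an infinite well E_n = n²h²/(8m_eL²), so E_1 = h²/(8m_eL²) = (6.63×10^-34)²/(8·9.11×10^-31·(1.92×10^-10 m)²) = 1.636×10^-18 J.
Then E_3 = 3²·E_1 = 9·1.636×10^-18 J = 1.47×10^-17 J.

E_3 = 1.47×10^-17 J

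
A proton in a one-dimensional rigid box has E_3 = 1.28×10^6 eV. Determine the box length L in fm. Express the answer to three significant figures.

L = 37.9 fm

From E_n = n²h²/(8m_pL²), L = n·h/√(8m_pE_n).
E_3 = 1.28×10^6 eV = 2.051×10^-13 J, so L = 3·6.626×10^-34/√(8·1.673×10^-27·2.051×10^-13) = 3.79×10^-14 m = 37.9 fm.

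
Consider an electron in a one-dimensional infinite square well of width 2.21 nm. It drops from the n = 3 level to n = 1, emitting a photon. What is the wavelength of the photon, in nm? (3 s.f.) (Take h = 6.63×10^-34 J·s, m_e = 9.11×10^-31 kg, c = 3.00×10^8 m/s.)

E_1 = h²/(8m_eL²) = 1.235×10^-20 J, so ΔE = (3² − 1²)E_1 = 9.880×10^-20 J.
λ = hc/ΔE = (6.63×10^-34·3.00×10^8)/9.880×10^-20 = 2.01×10^-6 m = 2.01×10^3 nm.

λ = 2.01×10^3 nm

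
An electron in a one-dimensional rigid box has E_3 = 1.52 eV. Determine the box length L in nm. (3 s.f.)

From E_n = n²h²/(8m_eL²), L = n·h/√(8m_eE_n).
E_3 = 1.52 eV = 2.435×10^-19 J, so L = 3·6.626×10^-34/√(8·9.109×10^-31·2.435×10^-19) = 1.49×10^-9 m = 1.49 nm.

L = 1.49 nm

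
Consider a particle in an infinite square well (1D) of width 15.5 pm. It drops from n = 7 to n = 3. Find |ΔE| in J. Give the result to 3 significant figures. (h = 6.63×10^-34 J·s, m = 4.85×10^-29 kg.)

|ΔE| = 1.89×10^-16 J

E_1 = h²/(8mL²) = 4.716×10^-18 J.
|ΔE| = |7² − 3²|·E_1 = 40·4.716×10^-18 J = 1.89×10^-16 J.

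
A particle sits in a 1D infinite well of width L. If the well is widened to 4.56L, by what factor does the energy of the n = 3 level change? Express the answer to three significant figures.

0.0481

E_n ∝ 1/L², so the energy scales by 1/4.56² = 0.0481.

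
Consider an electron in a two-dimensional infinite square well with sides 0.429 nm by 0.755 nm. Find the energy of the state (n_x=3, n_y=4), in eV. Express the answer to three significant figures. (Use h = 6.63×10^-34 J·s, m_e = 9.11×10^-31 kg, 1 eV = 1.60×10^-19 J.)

E = 29.0 eV

For a 2D rectangular well E = (h²/8m_e)·Σ n_i²/L_i² = (6.63×10^-34)²/(8·9.11×10^-31) · [3²/(0.429 nm)² + 4²/(0.755 nm)²].
Evaluating gives E = 4.642×10^-18 J = 29.0 eV.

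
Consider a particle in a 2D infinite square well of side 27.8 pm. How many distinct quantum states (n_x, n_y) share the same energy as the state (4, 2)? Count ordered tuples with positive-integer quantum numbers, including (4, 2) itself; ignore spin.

degeneracy = 2

The level has n_x² + n_y² = 20. The ordered positive-integer solutions are (2, 4), (4, 2).
That gives 2 states.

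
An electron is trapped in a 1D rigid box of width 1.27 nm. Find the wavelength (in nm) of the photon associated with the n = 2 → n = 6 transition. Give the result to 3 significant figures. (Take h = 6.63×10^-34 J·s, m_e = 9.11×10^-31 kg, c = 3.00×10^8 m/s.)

E_1 = h²/(8m_eL²) = 3.739×10^-20 J, so ΔE = (6² − 2²)E_1 = 1.196×10^-18 J.
λ = hc/ΔE = (6.63×10^-34·3.00×10^8)/1.196×10^-18 = 1.66×10^-7 m = 166 nm.

λ = 166 nm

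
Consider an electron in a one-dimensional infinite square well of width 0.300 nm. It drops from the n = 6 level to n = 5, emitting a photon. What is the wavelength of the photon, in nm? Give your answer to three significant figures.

λ = 27.0 nm

E_1 = h²/(8m_eL²) = 6.694×10^-19 J, so ΔE = (6² − 5²)E_1 = 7.363×10^-18 J.
λ = hc/ΔE = (6.626×10^-34·2.998×10^8)/7.363×10^-18 = 2.70×10^-8 m = 27.0 nm.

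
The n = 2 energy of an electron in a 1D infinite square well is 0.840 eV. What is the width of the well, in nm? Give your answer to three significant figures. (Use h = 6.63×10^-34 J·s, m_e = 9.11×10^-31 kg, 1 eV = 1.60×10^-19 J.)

L = 1.34 nm

From E_n = n²h²/(8m_eL²), L = n·h/√(8m_eE_n).
E_2 = 0.840 eV = 1.344×10^-19 J, so L = 2·6.63×10^-34/√(8·9.11×10^-31·1.344×10^-19) = 1.34×10^-9 m = 1.34 nm.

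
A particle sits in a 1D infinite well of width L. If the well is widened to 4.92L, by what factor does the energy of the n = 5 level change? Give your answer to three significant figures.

0.0413

E_n ∝ 1/L², so the energy scales by 1/4.92² = 0.0413.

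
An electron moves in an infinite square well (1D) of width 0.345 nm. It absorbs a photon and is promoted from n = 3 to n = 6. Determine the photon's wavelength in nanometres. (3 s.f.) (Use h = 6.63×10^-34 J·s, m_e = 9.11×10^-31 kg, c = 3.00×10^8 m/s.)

λ = 14.5 nm

E_1 = h²/(8m_eL²) = 5.067×10^-19 J, so ΔE = (6² − 3²)E_1 = 1.368×10^-17 J.
λ = hc/ΔE = (6.63×10^-34·3.00×10^8)/1.368×10^-17 = 1.45×10^-8 m = 14.5 nm.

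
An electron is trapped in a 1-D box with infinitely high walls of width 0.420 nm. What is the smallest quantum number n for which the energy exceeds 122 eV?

E_1 = h²/(8m_eL²) = 3.415×10^-19 J = 2.132 eV.
Need n² > 122/2.132 = 57.22, i.e. n > 7.564.
The smallest integer satisfying this is n = 8.

n = 8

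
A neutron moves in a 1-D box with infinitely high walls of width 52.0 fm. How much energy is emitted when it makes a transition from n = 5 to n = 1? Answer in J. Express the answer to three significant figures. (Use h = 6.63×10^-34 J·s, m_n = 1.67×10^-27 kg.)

E_1 = h²/(8m_nL²) = 1.217×10^-14 J.
|ΔE| = |5² − 1²|·E_1 = 24·1.217×10^-14 J = 2.92×10^-13 J.

|ΔE| = 2.92×10^-13 J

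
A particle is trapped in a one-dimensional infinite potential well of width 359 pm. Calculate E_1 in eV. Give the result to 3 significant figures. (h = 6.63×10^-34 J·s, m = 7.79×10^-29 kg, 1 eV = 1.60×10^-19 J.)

For an infinite well E_n = n²h²/(8mL²), so E_1 = h²/(8mL²) = (6.63×10^-34)²/(8·7.79×10^-29·(3.59×10^-10 m)²) = 5.473×10^-21 J.
Converting, E_1 = 5.473×10^-21 J / (1.60×10^-19 J/eV) = 0.0342 eV.

E_1 = 0.0342 eV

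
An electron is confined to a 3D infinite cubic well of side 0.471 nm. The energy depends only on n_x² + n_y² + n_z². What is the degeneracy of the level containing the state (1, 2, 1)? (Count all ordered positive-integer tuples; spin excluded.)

The level has n_x² + n_y² + n_z² = 6. The ordered positive-integer solutions are (1, 1, 2), (1, 2, 1), (2, 1, 1).
That gives 3 states.

degeneracy = 3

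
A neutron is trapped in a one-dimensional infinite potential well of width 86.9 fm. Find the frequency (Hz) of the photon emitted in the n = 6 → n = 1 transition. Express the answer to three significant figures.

E_1 = h²/(8m_nL²) = 4.339×10^-15 J and ΔE = (6² − 1²)E_1 = 1.519×10^-13 J.
f = ΔE/h = 1.519×10^-13/6.626×10^-34 = 2.29×10^20 Hz.

f = 2.29×10^20 Hz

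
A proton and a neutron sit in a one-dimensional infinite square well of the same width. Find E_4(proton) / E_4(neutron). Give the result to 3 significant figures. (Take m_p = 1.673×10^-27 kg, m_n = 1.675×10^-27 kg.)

1.00

E_n ∝ 1/m at fixed n and L, so the ratio is m_n/m_p = 1.675×10^-27/1.673×10^-27 = 1.00.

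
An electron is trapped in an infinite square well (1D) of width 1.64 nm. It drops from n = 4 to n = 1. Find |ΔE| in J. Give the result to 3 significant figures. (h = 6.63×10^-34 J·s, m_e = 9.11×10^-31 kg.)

|ΔE| = 3.36×10^-19 J

E_1 = h²/(8m_eL²) = 2.242×10^-20 J.
|ΔE| = |4² − 1²|·E_1 = 15·2.242×10^-20 J = 3.36×10^-19 J.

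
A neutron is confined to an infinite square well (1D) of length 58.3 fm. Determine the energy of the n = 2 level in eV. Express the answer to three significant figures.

E_2 = 2.41×10^5 eV

For an infinite well E_n = n²h²/(8m_nL²), so E_1 = h²/(8m_nL²) = (6.626×10^-34)²/(8·1.675×10^-27·(5.83×10^-14 m)²) = 9.640×10^-15 J.
Then E_2 = 2²·E_1 = 4·9.640×10^-15 J = 3.856×10^-14 J.
Converting, E_2 = 3.856×10^-14 J / (1.602×10^-19 J/eV) = 2.41×10^5 eV.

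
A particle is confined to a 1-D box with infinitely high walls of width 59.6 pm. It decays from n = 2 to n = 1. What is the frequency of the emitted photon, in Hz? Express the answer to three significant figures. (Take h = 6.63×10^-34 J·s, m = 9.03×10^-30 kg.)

E_1 = h²/(8mL²) = 1.713×10^-18 J and ΔE = (2² − 1²)E_1 = 5.139×10^-18 J.
f = ΔE/h = 5.139×10^-18/6.63×10^-34 = 7.75×10^15 Hz.

f = 7.75×10^15 Hz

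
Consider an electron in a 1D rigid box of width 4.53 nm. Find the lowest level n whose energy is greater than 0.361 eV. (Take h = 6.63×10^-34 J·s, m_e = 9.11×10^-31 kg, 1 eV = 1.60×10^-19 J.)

E_1 = h²/(8m_eL²) = 2.939×10^-21 J = 0.01837 eV.
Need n² > 0.361/0.01837 = 19.65, i.e. n > 4.433.
The smallest integer satisfying this is n = 5.

n = 5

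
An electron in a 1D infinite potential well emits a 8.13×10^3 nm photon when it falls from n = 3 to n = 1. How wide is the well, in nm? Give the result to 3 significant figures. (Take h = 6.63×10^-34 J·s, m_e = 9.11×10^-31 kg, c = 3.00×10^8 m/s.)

L = 4.44 nm

The photon carries ΔE = hc/λ = 6.63×10^-34·3.00×10^8/8.13×10^-6 m = 2.446×10^-20 J.
Since ΔE = (3² − 1²)E_1, E_1 = 3.058×10^-21 J, and L = h/√(8m_eE_1) = 4.44×10^-9 m = 4.44 nm.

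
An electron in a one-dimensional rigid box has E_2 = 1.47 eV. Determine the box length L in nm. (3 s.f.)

From E_n = n²h²/(8m_eL²), L = n·h/√(8m_eE_n).
E_2 = 1.47 eV = 2.355×10^-19 J, so L = 2·6.626×10^-34/√(8·9.109×10^-31·2.355×10^-19) = 1.01×10^-9 m = 1.01 nm.

L = 1.01 nm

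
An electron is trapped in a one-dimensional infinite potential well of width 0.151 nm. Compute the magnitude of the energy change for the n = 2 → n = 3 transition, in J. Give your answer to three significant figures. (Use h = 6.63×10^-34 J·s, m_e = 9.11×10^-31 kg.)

|ΔE| = 1.32×10^-17 J

E_1 = h²/(8m_eL²) = 2.645×10^-18 J.
|ΔE| = |2² − 3²|·E_1 = 5·2.645×10^-18 J = 1.32×10^-17 J.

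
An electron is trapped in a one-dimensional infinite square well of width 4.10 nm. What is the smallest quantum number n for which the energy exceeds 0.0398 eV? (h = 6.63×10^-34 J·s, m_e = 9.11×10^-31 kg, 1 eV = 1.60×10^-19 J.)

n = 2

E_1 = h²/(8m_eL²) = 3.588×10^-21 J = 0.02243 eV.
Need n² > 0.0398/0.02243 = 1.774, i.e. n > 1.332.
The smallest integer satisfying this is n = 2.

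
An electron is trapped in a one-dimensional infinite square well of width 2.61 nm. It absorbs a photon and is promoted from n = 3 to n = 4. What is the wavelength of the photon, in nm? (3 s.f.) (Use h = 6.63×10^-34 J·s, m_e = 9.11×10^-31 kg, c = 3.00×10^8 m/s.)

λ = 3.21×10^3 nm

E_1 = h²/(8m_eL²) = 8.854×10^-21 J, so ΔE = (4² − 3²)E_1 = 6.198×10^-20 J.
λ = hc/ΔE = (6.63×10^-34·3.00×10^8)/6.198×10^-20 = 3.21×10^-6 m = 3.21×10^3 nm.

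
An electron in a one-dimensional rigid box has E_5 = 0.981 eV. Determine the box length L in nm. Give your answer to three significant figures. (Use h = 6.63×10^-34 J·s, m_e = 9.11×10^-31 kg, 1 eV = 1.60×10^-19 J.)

From E_n = n²h²/(8m_eL²), L = n·h/√(8m_eE_n).
E_5 = 0.981 eV = 1.570×10^-19 J, so L = 5·6.63×10^-34/√(8·9.11×10^-31·1.570×10^-19) = 3.10×10^-9 m = 3.10 nm.

L = 3.10 nm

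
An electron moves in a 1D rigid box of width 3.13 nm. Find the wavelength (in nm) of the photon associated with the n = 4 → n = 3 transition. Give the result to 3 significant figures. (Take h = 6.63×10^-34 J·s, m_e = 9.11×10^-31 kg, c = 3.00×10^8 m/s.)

λ = 4.62×10^3 nm

E_1 = h²/(8m_eL²) = 6.156×10^-21 J, so ΔE = (4² − 3²)E_1 = 4.309×10^-20 J.
λ = hc/ΔE = (6.63×10^-34·3.00×10^8)/4.309×10^-20 = 4.62×10^-6 m = 4.62×10^3 nm.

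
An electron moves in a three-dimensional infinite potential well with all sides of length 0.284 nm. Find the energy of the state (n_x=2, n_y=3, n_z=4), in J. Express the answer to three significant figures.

E = 2.17×10^-17 J

For a 3D rectangular well E = (h²/8m_e)·Σ n_i²/L_i² = (6.626×10^-34)²/(8·9.109×10^-31) · [2²/(0.284 nm)² + 3²/(0.284 nm)² + 4²/(0.284 nm)²].
Evaluating gives E = 2.17×10^-17 J.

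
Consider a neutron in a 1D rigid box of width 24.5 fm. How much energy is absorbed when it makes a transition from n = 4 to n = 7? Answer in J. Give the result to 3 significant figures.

E_1 = h²/(8m_nL²) = 5.458×10^-14 J.
|ΔE| = |4² − 7²|·E_1 = 33·5.458×10^-14 J = 1.80×10^-12 J.

|ΔE| = 1.80×10^-12 J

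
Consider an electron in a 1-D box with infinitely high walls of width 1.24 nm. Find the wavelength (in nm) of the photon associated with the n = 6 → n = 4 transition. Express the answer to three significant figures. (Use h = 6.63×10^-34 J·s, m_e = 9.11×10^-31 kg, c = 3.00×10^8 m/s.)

λ = 254 nm

E_1 = h²/(8m_eL²) = 3.923×10^-20 J, so ΔE = (6² − 4²)E_1 = 7.846×10^-19 J.
λ = hc/ΔE = (6.63×10^-34·3.00×10^8)/7.846×10^-19 = 2.54×10^-7 m = 254 nm.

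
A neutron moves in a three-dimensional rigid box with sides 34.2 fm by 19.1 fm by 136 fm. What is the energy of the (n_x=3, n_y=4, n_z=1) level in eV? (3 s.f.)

For a 3D rectangular well E = (h²/8m_n)·Σ n_i²/L_i² = (6.626×10^-34)²/(8·1.675×10^-27) · [3²/(34.2 fm)² + 4²/(19.1 fm)² + 1²/(136 fm)²].
Evaluating gives E = 1.691×10^-12 J = 1.06×10^7 eV.

E = 1.06×10^7 eV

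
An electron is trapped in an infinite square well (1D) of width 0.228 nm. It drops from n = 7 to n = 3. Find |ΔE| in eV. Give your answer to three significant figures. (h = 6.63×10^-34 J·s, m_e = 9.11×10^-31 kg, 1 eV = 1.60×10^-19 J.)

|ΔE| = 290 eV

E_1 = h²/(8m_eL²) = 1.160×10^-18 J.
|ΔE| = |7² − 3²|·E_1 = 40·1.160×10^-18 J = 4.640×10^-17 J = 290 eV.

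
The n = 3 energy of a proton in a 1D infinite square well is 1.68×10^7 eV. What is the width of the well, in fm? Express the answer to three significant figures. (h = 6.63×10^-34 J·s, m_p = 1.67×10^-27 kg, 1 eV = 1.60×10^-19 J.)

From E_n = n²h²/(8m_pL²), L = n·h/√(8m_pE_n).
E_3 = 1.68×10^7 eV = 2.688×10^-12 J, so L = 3·6.63×10^-34/√(8·1.67×10^-27·2.688×10^-12) = 1.05×10^-14 m = 10.5 fm.

L = 10.5 fm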